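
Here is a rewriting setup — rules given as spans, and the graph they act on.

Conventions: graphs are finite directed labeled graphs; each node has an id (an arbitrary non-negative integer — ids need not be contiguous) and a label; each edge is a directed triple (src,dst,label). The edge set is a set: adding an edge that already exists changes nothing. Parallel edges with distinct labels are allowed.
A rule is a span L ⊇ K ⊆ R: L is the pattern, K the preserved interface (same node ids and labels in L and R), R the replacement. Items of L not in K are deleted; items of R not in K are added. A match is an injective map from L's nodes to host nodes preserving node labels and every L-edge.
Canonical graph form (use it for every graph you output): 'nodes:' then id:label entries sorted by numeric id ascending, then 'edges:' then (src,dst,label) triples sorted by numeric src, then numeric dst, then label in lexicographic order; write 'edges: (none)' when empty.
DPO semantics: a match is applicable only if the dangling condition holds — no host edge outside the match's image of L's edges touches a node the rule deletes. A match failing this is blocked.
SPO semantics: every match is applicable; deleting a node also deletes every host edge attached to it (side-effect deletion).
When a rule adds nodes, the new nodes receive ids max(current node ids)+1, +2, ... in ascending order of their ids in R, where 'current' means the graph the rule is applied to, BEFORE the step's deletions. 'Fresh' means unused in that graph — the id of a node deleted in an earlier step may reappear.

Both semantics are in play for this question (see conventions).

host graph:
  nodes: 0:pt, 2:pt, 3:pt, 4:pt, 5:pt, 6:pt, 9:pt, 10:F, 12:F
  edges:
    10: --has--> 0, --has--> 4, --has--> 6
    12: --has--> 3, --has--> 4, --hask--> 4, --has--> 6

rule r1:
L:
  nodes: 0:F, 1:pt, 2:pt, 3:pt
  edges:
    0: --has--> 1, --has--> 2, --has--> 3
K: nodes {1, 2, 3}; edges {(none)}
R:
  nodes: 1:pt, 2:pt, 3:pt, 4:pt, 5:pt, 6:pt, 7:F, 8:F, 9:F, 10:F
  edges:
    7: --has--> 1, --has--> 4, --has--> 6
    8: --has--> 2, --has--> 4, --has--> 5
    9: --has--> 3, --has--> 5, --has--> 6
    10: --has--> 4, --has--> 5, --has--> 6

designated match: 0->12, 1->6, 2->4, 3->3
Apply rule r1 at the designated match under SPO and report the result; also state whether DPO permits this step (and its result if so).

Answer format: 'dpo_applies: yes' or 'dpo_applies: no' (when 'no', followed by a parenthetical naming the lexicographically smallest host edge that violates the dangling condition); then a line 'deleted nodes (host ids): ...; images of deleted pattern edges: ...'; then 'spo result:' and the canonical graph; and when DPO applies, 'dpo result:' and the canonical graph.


dpo_applies: no
(the rule deletes node 12, which keeps host edge (12,4,hask) outside the match image — the dangling condition fails, DPO blocks; SPO proceeds and side-deletes such edges)
deleted nodes (host ids): 12; images of deleted pattern edges: (12,3,has); (12,4,has); (12,6,has)
spo result:
nodes: 0:pt, 2:pt, 3:pt, 4:pt, 5:pt, 6:pt, 9:pt, 10:F, 13:pt, 14:pt, 15:pt, 16:F, 17:F, 18:F, 19:F
edges: (10,0,has); (10,4,has); (10,6,has); (16,6,has); (16,13,has); (16,15,has); (17,4,has); (17,13,has); (17,14,has); (18,3,has); (18,14,has); (18,15,has); (19,13,has); (19,14,has); (19,15,has)


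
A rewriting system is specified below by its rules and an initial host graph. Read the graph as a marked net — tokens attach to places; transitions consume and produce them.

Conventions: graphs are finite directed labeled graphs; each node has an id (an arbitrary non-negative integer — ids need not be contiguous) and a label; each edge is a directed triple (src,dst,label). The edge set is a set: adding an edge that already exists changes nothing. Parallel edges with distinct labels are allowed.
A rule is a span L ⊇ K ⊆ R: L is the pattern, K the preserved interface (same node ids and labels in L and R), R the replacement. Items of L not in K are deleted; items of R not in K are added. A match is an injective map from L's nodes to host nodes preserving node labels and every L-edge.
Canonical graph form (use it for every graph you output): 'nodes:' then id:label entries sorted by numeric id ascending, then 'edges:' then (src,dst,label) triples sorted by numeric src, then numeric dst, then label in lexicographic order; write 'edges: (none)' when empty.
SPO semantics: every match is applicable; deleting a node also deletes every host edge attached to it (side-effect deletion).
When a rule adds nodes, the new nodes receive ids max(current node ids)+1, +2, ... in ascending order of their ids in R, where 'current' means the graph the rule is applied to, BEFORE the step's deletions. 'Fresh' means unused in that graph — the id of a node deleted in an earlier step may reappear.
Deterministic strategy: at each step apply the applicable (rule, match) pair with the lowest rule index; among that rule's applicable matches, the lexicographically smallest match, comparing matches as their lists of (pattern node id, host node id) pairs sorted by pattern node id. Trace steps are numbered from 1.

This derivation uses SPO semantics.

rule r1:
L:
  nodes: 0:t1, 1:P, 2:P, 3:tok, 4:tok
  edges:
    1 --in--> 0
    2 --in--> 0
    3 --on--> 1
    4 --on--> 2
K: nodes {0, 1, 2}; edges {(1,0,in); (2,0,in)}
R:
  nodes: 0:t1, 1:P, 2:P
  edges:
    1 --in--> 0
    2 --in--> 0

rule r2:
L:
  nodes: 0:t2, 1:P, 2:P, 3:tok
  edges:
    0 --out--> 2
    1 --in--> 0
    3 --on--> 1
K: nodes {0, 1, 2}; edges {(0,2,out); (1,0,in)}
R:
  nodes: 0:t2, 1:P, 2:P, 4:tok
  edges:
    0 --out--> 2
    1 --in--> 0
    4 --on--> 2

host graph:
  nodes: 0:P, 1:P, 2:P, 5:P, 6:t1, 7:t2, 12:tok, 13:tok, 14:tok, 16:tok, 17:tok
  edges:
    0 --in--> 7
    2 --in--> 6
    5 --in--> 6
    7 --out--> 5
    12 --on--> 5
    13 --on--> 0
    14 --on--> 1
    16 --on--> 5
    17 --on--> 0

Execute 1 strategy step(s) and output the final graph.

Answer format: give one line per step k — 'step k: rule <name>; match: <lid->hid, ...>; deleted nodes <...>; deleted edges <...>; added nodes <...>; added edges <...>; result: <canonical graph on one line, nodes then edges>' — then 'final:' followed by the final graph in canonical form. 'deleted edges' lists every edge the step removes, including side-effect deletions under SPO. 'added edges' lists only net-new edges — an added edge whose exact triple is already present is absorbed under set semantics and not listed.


step 1: rule r2; match: 0->7, 1->0, 2->5, 3->13; deleted nodes 13; deleted edges (13,0,on); added nodes 18; added edges (18,5,on); result: nodes: 0:P, 1:P, 2:P, 5:P, 6:t1, 7:t2, 12:tok, 14:tok, 16:tok, 17:tok, 18:tok edges: (0,7,in); (2,6,in); (5,6,in); (7,5,out); (12,5,on); (14,1,on); (16,5,on); (17,0,on); (18,5,on)
final:
nodes: 0:P, 1:P, 2:P, 5:P, 6:t1, 7:t2, 12:tok, 14:tok, 16:tok, 17:tok, 18:tok
edges: (0,7,in); (2,6,in); (5,6,in); (7,5,out); (12,5,on); (14,1,on); (16,5,on); (17,0,on); (18,5,on)


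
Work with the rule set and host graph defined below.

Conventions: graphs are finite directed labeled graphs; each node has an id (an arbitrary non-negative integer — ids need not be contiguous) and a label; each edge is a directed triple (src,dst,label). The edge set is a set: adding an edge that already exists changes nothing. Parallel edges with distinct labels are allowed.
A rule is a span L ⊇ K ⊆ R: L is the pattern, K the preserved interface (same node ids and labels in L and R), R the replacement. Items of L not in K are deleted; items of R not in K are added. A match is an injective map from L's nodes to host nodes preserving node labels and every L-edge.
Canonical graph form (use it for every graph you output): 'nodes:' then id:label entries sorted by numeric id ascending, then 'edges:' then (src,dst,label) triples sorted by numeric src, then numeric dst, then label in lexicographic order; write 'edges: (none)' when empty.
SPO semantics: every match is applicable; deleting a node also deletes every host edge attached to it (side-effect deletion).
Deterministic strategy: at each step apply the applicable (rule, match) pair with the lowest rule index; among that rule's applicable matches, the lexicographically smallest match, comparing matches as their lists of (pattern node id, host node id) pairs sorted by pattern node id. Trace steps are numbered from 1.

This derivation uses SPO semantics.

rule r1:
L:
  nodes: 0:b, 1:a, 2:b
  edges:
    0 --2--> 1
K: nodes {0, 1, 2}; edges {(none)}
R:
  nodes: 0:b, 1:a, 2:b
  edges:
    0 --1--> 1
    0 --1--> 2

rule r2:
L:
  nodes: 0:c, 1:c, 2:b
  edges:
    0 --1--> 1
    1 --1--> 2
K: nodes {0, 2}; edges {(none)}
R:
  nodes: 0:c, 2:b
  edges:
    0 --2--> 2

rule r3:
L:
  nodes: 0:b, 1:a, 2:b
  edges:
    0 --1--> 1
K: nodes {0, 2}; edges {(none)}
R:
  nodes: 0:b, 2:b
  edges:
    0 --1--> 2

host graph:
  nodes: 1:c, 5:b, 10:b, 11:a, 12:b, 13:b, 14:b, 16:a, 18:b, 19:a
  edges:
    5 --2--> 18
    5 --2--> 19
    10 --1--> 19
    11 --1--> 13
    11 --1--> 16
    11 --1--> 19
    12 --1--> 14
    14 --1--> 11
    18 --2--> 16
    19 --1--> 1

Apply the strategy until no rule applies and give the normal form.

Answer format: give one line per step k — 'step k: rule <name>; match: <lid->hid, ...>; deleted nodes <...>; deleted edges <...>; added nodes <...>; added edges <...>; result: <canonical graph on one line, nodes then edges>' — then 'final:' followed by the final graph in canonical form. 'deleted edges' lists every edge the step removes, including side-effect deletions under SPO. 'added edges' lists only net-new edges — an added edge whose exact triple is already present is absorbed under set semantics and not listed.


step 1: rule r1; match: 0->5, 1->19, 2->10; deleted nodes (none); deleted edges (5,19,2); added nodes (none); added edges (5,10,1); (5,19,1); result: nodes: 1:c, 5:b, 10:b, 11:a, 12:b, 13:b, 14:b, 16:a, 18:b, 19:a edges: (5,10,1); (5,18,2); (5,19,1); (10,19,1); (11,13,1); (11,16,1); (11,19,1); (12,14,1); (14,11,1); (18,16,2); (19,1,1)
step 2: rule r1; match: 0->18, 1->16, 2->5; deleted nodes (none); deleted edges (18,16,2); added nodes (none); added edges (18,5,1); (18,16,1); result: nodes: 1:c, 5:b, 10:b, 11:a, 12:b, 13:b, 14:b, 16:a, 18:b, 19:a edges: (5,10,1); (5,18,2); (5,19,1); (10,19,1); (11,13,1); (11,16,1); (11,19,1); (12,14,1); (14,11,1); (18,5,1); (18,16,1); (19,1,1)
step 3: rule r3; match: 0->5, 1->19, 2->10; deleted nodes 19; deleted edges (5,19,1); (10,19,1); (11,19,1); (19,1,1); added nodes (none); added edges (none); result: nodes: 1:c, 5:b, 10:b, 11:a, 12:b, 13:b, 14:b, 16:a, 18:b edges: (5,10,1); (5,18,2); (11,13,1); (11,16,1); (12,14,1); (14,11,1); (18,5,1); (18,16,1)
step 4: rule r3; match: 0->14, 1->11, 2->5; deleted nodes 11; deleted edges (11,13,1); (11,16,1); (14,11,1); added nodes (none); added edges (14,5,1); result: nodes: 1:c, 5:b, 10:b, 12:b, 13:b, 14:b, 16:a, 18:b edges: (5,10,1); (5,18,2); (12,14,1); (14,5,1); (18,5,1); (18,16,1)
step 5: rule r3; match: 0->18, 1->16, 2->5; deleted nodes 16; deleted edges (18,16,1); added nodes (none); added edges (none); result: nodes: 1:c, 5:b, 10:b, 12:b, 13:b, 14:b, 18:b edges: (5,10,1); (5,18,2); (12,14,1); (14,5,1); (18,5,1)
final:
nodes: 1:c, 5:b, 10:b, 12:b, 13:b, 14:b, 18:b
edges: (5,10,1); (5,18,2); (12,14,1); (14,5,1); (18,5,1)


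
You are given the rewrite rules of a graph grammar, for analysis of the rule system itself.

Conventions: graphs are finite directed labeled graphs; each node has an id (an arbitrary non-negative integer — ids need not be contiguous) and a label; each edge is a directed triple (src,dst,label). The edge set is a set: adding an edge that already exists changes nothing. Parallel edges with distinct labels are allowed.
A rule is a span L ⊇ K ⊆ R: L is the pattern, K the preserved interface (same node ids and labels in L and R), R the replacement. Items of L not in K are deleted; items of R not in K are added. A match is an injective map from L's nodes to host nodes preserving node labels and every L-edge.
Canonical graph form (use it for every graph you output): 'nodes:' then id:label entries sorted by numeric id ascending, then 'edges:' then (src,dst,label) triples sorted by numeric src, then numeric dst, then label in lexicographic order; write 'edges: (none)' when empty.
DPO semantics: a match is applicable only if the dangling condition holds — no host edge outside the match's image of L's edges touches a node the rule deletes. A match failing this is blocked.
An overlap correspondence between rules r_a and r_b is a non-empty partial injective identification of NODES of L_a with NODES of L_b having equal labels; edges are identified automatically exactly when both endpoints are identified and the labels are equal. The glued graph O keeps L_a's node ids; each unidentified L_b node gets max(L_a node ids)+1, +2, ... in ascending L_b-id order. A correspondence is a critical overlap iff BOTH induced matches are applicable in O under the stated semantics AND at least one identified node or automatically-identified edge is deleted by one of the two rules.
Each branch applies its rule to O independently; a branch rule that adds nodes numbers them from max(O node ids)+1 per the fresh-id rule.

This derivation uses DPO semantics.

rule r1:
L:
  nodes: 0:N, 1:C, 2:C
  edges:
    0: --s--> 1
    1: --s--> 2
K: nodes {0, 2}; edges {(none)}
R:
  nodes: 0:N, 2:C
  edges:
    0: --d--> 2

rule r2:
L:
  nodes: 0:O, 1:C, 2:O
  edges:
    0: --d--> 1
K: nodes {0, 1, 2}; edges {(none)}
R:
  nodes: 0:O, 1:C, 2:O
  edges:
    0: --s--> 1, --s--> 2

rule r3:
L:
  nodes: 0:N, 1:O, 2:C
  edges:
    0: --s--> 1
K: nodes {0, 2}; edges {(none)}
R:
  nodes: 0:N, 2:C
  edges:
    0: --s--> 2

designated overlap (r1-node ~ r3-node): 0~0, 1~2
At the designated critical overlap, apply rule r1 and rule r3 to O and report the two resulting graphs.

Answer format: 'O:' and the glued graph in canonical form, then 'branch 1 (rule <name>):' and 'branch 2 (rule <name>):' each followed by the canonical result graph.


O:
nodes: 0:N, 1:C, 2:C, 3:O
edges: (0,1,s); (0,3,s); (1,2,s)
branch 1 (rule r1):
nodes: 0:N, 2:C, 3:O
edges: (0,2,d); (0,3,s)
branch 2 (rule r3):
nodes: 0:N, 1:C, 2:C
edges: (0,1,s); (1,2,s)


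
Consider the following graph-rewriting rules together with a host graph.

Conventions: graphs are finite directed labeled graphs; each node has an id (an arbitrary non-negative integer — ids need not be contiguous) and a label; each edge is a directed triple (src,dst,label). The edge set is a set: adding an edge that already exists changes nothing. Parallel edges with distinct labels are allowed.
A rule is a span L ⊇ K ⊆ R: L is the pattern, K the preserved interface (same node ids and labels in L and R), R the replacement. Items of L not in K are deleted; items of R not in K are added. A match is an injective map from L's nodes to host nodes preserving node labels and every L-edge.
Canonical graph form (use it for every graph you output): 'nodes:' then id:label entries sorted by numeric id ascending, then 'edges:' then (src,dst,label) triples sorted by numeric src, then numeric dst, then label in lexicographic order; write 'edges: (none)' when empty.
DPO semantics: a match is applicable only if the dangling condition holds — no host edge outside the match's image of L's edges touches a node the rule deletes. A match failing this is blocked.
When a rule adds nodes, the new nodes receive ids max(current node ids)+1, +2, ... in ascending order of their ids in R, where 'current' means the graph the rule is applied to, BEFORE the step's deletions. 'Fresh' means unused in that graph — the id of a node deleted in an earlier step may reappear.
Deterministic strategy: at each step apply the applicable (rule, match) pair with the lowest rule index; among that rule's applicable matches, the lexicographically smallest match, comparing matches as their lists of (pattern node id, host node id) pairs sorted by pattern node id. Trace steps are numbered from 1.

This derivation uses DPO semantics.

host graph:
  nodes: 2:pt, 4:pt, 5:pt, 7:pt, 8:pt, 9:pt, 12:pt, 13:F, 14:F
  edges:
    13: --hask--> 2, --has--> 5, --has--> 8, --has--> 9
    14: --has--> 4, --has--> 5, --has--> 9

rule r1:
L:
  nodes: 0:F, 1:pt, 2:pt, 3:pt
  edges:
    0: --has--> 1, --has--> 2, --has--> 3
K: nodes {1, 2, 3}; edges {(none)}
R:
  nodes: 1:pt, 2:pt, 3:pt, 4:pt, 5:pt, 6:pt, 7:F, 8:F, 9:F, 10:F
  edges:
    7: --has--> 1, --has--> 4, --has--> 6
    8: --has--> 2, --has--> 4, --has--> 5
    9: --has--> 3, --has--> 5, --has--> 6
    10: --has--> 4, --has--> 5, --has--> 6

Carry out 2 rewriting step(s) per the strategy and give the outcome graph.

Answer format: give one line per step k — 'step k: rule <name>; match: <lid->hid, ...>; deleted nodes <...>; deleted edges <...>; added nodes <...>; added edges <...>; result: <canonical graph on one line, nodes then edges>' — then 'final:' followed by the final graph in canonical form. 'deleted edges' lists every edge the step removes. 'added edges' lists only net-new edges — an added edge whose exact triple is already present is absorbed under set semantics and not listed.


step 1: rule r1; match: 0->14, 1->4, 2->5, 3->9; deleted nodes 14; deleted edges (14,4,has); (14,5,has); (14,9,has); added nodes 15, 16, 17, 18, 19, 20, 21; added edges (18,4,has); (18,15,has); (18,17,has); (19,5,has); (19,15,has); (19,16,has); (20,9,has); (20,16,has); (20,17,has); (21,15,has); (21,16,has); (21,17,has); result: nodes: 2:pt, 4:pt, 5:pt, 7:pt, 8:pt, 9:pt, 12:pt, 13:F, 15:pt, 16:pt, 17:pt, 18:F, 19:F, 20:F, 21:F edges: (13,2,hask); (13,5,has); (13,8,has); (13,9,has); (18,4,has); (18,15,has); (18,17,has); (19,5,has); (19,15,has); (19,16,has); (20,9,has); (20,16,has); (20,17,has); (21,15,has); (21,16,has); (21,17,has)
step 2: rule r1; match: 0->18, 1->4, 2->15, 3->17; deleted nodes 18; deleted edges (18,4,has); (18,15,has); (18,17,has); added nodes 22, 23, 24, 25, 26, 27, 28; added edges (25,4,has); (25,22,has); (25,24,has); (26,15,has); (26,22,has); (26,23,has); (27,17,has); (27,23,has); (27,24,has); (28,22,has); (28,23,has); (28,24,has); result: nodes: 2:pt, 4:pt, 5:pt, 7:pt, 8:pt, 9:pt, 12:pt, 13:F, 15:pt, 16:pt, 17:pt, 19:F, 20:F, 21:F, 22:pt, 23:pt, 24:pt, 25:F, 26:F, 27:F, 28:F edges: (13,2,hask); (13,5,has); (13,8,has); (13,9,has); (19,5,has); (19,15,has); (19,16,has); (20,9,has); (20,16,has); (20,17,has); (21,15,has); (21,16,has); (21,17,has); (25,4,has); (25,22,has); (25,24,has); (26,15,has); (26,22,has); (26,23,has); (27,17,has); (27,23,has); (27,24,has); (28,22,has); (28,23,has); (28,24,has)
final:
nodes: 2:pt, 4:pt, 5:pt, 7:pt, 8:pt, 9:pt, 12:pt, 13:F, 15:pt, 16:pt, 17:pt, 19:F, 20:F, 21:F, 22:pt, 23:pt, 24:pt, 25:F, 26:F, 27:F, 28:F
edges: (13,2,hask); (13,5,has); (13,8,has); (13,9,has); (19,5,has); (19,15,has); (19,16,has); (20,9,has); (20,16,has); (20,17,has); (21,15,has); (21,16,has); (21,17,has); (25,4,has); (25,22,has); (25,24,has); (26,15,has); (26,22,has); (26,23,has); (27,17,has); (27,23,has); (27,24,has); (28,22,has); (28,23,has); (28,24,has)


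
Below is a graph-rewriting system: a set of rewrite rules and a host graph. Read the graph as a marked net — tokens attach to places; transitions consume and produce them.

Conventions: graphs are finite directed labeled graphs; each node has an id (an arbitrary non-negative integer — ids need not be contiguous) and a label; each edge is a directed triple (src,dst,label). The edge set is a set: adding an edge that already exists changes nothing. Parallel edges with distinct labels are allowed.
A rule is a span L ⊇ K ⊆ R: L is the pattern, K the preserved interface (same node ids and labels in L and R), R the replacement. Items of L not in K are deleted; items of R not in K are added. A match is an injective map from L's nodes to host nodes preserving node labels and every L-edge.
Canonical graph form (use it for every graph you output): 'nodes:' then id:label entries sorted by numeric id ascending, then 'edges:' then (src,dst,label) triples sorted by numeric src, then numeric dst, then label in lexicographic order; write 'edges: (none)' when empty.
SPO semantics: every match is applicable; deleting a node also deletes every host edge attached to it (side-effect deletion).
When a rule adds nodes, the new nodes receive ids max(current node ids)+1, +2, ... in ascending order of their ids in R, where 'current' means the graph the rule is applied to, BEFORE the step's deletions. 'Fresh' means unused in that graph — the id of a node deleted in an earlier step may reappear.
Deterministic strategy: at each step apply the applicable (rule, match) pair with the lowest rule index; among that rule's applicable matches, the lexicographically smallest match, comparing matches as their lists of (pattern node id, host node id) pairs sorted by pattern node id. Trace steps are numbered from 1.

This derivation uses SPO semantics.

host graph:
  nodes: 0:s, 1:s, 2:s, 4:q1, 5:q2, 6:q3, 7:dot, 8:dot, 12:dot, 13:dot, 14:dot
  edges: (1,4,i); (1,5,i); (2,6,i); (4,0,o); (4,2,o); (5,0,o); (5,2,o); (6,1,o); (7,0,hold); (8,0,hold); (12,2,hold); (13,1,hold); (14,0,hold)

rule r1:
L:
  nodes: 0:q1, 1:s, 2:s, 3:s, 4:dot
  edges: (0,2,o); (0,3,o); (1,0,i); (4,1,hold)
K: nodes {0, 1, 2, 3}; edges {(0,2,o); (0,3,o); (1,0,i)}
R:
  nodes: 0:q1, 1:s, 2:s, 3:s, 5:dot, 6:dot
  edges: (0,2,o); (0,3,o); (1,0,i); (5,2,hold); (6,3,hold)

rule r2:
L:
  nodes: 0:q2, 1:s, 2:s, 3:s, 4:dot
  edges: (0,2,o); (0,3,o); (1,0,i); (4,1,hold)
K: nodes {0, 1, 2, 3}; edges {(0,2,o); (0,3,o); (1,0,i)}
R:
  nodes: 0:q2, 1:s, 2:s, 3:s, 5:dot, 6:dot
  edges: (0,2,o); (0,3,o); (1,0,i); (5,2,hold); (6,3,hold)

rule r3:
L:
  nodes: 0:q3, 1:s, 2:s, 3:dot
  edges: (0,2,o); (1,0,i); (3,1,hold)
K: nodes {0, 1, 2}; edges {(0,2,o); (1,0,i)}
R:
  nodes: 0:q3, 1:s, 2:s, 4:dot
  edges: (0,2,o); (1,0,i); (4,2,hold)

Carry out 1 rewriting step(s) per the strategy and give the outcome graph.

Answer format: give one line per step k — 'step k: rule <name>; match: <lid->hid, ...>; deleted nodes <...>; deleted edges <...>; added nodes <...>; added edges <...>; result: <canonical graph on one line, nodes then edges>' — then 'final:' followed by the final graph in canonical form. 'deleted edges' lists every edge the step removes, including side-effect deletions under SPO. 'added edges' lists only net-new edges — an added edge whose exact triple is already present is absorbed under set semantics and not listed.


step 1: rule r1; match: 0->4, 1->1, 2->0, 3->2, 4->13; deleted nodes 13; deleted edges (13,1,hold); added nodes 15, 16; added edges (15,0,hold); (16,2,hold); result: nodes: 0:s, 1:s, 2:s, 4:q1, 5:q2, 6:q3, 7:dot, 8:dot, 12:dot, 14:dot, 15:dot, 16:dot edges: (1,4,i); (1,5,i); (2,6,i); (4,0,o); (4,2,o); (5,0,o); (5,2,o); (6,1,o); (7,0,hold); (8,0,hold); (12,2,hold); (14,0,hold); (15,0,hold); (16,2,hold)
final:
nodes: 0:s, 1:s, 2:s, 4:q1, 5:q2, 6:q3, 7:dot, 8:dot, 12:dot, 14:dot, 15:dot, 16:dot
edges: (1,4,i); (1,5,i); (2,6,i); (4,0,o); (4,2,o); (5,0,o); (5,2,o); (6,1,o); (7,0,hold); (8,0,hold); (12,2,hold); (14,0,hold); (15,0,hold); (16,2,hold)


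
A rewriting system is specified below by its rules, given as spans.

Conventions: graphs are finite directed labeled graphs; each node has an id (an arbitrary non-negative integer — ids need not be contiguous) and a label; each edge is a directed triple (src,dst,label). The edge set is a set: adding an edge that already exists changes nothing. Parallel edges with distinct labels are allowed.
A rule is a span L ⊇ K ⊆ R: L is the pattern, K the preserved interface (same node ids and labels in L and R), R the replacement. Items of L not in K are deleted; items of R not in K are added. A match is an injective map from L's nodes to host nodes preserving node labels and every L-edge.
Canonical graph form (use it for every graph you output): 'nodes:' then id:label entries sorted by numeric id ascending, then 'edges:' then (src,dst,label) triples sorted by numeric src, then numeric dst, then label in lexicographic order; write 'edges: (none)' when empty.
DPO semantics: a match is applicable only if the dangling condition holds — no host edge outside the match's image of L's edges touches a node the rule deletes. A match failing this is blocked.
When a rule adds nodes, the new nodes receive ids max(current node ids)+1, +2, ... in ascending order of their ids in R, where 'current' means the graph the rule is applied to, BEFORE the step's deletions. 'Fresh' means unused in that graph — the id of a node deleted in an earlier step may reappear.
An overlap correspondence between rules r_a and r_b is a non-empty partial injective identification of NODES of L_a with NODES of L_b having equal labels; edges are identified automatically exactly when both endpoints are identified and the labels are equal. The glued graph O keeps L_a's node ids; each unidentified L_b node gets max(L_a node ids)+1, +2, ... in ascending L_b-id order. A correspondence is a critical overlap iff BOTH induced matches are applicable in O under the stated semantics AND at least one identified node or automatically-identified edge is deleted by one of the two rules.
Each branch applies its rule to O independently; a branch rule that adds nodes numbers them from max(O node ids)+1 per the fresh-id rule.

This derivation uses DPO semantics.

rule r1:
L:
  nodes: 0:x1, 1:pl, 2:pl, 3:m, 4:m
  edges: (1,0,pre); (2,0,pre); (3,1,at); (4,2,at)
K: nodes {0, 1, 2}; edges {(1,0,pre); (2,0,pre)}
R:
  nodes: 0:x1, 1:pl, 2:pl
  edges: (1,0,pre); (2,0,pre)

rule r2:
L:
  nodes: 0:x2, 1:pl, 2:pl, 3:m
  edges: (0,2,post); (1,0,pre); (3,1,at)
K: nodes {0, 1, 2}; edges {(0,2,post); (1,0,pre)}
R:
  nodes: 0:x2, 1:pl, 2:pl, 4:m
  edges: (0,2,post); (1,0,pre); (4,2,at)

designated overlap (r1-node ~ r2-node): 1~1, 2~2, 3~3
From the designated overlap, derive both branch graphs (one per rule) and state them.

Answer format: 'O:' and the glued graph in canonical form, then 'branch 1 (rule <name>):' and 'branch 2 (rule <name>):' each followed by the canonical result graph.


O:
nodes: 0:x1, 1:pl, 2:pl, 3:m, 4:m, 5:x2
edges: (1,0,pre); (1,5,pre); (2,0,pre); (3,1,at); (4,2,at); (5,2,post)
branch 1 (rule r1):
nodes: 0:x1, 1:pl, 2:pl, 5:x2
edges: (1,0,pre); (1,5,pre); (2,0,pre); (5,2,post)
branch 2 (rule r2):
nodes: 0:x1, 1:pl, 2:pl, 4:m, 5:x2, 6:m
edges: (1,0,pre); (1,5,pre); (2,0,pre); (4,2,at); (5,2,post); (6,2,at)


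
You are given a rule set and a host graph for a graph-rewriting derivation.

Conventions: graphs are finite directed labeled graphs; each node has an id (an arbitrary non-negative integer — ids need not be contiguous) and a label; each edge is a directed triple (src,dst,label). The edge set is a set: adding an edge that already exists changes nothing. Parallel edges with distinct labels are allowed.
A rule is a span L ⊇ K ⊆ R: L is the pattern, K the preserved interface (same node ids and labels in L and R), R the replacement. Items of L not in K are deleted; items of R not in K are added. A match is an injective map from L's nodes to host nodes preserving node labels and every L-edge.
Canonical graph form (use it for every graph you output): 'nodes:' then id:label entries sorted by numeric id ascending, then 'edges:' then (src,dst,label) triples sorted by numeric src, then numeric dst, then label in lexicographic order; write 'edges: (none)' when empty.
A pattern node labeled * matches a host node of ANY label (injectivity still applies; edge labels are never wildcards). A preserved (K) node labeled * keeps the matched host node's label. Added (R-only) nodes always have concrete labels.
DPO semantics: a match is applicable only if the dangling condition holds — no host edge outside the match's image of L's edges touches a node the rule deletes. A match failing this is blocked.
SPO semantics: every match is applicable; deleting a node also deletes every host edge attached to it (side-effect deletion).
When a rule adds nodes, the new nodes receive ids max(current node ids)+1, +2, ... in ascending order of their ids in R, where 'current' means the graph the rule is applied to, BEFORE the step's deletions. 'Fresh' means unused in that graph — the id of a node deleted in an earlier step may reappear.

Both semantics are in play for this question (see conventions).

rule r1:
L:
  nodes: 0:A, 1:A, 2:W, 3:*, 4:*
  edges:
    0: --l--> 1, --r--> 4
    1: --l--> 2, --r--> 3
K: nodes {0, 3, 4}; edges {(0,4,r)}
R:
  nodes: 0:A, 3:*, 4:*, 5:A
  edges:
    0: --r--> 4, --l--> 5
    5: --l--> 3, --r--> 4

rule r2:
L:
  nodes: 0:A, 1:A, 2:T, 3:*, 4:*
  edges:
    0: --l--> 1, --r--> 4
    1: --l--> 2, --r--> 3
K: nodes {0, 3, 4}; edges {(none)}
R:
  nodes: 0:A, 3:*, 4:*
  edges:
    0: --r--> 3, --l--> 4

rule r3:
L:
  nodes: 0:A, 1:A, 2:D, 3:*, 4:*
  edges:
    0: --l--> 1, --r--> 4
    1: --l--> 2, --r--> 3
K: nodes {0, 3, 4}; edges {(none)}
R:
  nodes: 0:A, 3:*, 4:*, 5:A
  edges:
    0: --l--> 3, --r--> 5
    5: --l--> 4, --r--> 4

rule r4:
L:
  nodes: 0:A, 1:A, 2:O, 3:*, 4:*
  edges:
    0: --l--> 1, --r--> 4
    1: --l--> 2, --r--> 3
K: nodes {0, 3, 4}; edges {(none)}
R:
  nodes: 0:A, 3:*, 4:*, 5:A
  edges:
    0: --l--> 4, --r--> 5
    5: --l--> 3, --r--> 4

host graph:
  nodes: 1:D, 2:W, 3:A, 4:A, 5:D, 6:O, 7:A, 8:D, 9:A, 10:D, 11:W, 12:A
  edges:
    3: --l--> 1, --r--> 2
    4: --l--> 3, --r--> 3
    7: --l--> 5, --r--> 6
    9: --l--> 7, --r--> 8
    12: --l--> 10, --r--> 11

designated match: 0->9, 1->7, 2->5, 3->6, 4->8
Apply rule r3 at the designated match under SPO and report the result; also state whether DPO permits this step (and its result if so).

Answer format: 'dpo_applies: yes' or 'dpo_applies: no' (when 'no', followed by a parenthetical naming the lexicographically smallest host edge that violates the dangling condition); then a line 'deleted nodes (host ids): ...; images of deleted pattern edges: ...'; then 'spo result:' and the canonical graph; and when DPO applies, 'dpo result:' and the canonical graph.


dpo_applies: yes
deleted nodes (host ids): 5, 7; images of deleted pattern edges: (7,5,l); (7,6,r); (9,7,l); (9,8,r)
spo result:
nodes: 1:D, 2:W, 3:A, 4:A, 6:O, 8:D, 9:A, 10:D, 11:W, 12:A, 13:A
edges: (3,1,l); (3,2,r); (4,3,l); (4,3,r); (9,6,l); (9,13,r); (12,10,l); (12,11,r); (13,8,l); (13,8,r)
dpo result:
nodes: 1:D, 2:W, 3:A, 4:A, 6:O, 8:D, 9:A, 10:D, 11:W, 12:A, 13:A
edges: (3,1,l); (3,2,r); (4,3,l); (4,3,r); (9,6,l); (9,13,r); (12,10,l); (12,11,r); (13,8,l); (13,8,r)


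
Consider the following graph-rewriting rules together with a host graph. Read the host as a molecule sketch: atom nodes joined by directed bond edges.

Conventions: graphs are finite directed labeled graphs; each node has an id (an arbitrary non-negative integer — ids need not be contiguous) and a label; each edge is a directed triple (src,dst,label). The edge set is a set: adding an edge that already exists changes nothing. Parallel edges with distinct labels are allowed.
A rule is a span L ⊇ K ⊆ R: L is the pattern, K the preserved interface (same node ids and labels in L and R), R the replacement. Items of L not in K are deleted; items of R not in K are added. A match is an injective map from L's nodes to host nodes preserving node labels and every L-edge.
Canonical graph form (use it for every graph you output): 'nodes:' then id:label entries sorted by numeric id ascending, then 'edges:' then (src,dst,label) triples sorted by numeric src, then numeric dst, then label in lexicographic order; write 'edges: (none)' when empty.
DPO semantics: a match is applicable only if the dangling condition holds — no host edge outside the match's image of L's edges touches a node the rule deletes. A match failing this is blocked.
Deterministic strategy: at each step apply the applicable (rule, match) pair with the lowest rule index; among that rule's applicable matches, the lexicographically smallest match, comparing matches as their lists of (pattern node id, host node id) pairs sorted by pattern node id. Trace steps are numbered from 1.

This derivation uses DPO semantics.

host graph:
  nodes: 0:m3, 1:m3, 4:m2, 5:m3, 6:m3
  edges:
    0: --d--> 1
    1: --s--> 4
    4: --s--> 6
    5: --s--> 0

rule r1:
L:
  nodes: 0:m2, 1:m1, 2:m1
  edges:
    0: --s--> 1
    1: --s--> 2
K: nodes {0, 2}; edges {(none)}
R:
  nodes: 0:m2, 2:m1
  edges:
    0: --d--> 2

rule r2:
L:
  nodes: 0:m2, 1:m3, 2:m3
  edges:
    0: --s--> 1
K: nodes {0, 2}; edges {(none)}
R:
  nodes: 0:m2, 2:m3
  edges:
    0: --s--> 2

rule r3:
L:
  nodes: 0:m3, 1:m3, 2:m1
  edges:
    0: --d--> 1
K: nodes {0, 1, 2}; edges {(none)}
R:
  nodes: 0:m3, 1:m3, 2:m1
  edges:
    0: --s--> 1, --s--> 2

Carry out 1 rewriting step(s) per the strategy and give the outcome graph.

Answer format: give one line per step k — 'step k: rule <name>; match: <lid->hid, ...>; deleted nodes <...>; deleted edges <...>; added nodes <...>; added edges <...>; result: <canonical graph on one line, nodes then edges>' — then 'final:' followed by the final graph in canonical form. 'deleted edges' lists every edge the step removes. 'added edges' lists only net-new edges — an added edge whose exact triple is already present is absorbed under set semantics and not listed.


step 1: rule r2; match: 0->4, 1->6, 2->0; deleted nodes 6; deleted edges (4,6,s); added nodes (none); added edges (4,0,s); result: nodes: 0:m3, 1:m3, 4:m2, 5:m3 edges: (0,1,d); (1,4,s); (4,0,s); (5,0,s)
final:
nodes: 0:m3, 1:m3, 4:m2, 5:m3
edges: (0,1,d); (1,4,s); (4,0,s); (5,0,s)


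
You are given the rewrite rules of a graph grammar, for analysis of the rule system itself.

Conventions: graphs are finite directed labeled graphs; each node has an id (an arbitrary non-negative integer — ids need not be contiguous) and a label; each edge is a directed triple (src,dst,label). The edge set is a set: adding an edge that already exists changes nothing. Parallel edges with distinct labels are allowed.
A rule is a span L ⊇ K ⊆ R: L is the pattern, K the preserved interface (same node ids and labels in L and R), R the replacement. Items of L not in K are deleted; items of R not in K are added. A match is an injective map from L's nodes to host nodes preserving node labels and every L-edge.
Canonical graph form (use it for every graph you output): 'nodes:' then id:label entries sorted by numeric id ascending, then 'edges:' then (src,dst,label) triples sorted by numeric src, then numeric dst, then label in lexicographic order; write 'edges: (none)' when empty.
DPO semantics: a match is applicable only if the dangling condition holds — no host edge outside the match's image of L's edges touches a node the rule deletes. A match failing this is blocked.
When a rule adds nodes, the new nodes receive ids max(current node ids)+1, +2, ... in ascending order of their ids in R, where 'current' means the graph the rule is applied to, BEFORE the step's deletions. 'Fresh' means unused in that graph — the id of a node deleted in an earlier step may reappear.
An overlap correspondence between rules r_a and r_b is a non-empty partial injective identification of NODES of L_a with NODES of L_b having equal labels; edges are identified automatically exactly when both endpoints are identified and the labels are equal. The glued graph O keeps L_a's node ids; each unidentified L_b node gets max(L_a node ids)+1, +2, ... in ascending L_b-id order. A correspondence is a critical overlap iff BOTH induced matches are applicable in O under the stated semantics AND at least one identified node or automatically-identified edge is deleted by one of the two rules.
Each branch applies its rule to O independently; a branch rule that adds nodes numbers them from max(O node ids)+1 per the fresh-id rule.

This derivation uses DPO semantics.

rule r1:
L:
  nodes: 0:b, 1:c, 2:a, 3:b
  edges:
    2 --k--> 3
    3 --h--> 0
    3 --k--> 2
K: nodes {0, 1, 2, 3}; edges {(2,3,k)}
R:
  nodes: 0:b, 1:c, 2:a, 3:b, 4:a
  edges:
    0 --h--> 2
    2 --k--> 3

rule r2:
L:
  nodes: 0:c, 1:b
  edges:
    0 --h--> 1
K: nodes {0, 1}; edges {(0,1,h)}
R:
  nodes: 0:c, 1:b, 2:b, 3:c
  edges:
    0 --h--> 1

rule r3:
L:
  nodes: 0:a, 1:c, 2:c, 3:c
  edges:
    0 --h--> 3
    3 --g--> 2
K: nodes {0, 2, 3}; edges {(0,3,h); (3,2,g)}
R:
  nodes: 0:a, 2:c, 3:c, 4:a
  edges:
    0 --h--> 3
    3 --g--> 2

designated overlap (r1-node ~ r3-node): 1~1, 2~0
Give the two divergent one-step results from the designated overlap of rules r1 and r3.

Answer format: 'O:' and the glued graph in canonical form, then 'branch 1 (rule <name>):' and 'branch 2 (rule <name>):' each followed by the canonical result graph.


O:
nodes: 0:b, 1:c, 2:a, 3:b, 4:c, 5:c
edges: (2,3,k); (2,5,h); (3,0,h); (3,2,k); (5,4,g)
branch 1 (rule r1):
nodes: 0:b, 1:c, 2:a, 3:b, 4:c, 5:c, 6:a
edges: (0,2,h); (2,3,k); (2,5,h); (5,4,g)
branch 2 (rule r3):
nodes: 0:b, 2:a, 3:b, 4:c, 5:c, 6:a
edges: (2,3,k); (2,5,h); (3,0,h); (3,2,k); (5,4,g)


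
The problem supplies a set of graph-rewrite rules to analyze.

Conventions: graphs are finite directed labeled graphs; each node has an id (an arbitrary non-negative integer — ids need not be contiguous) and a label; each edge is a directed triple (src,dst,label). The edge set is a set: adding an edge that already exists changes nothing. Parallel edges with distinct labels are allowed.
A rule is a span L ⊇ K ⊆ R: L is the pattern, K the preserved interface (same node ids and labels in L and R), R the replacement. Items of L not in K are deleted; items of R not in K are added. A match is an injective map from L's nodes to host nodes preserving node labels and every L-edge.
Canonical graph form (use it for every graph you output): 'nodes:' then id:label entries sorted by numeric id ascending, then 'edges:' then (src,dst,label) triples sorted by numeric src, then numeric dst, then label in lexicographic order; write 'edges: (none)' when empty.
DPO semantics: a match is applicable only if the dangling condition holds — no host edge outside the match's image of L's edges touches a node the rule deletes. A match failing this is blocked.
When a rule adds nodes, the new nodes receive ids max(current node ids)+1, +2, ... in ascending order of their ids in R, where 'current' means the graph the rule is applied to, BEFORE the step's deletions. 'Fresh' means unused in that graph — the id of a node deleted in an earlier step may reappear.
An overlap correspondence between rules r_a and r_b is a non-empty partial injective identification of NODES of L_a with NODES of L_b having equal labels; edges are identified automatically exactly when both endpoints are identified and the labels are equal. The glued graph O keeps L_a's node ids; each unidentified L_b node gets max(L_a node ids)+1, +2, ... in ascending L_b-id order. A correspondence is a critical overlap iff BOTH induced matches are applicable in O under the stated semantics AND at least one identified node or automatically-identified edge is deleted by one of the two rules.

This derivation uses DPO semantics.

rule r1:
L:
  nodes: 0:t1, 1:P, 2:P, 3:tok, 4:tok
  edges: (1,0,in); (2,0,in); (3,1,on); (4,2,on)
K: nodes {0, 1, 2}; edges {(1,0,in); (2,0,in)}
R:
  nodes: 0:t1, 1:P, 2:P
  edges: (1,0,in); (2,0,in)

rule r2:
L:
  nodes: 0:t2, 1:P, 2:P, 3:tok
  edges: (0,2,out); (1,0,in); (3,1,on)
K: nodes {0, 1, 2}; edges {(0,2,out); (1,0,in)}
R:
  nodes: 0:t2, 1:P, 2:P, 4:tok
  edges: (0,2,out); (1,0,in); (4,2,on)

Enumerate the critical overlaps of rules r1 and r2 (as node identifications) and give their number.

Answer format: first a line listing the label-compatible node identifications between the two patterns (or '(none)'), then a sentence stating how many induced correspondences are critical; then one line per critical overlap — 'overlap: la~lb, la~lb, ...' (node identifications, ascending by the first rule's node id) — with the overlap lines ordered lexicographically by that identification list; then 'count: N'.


label-compatible node identifications between L(r1) and L(r2): 1~1, 1~2, 2~1, 2~2, 3~3, 4~3
4 of the induced correspondences are critical overlaps of r1 and r2.
overlap: 1~1, 2~2, 3~3
overlap: 1~1, 3~3
overlap: 1~2, 2~1, 4~3
overlap: 2~1, 4~3
count: 4


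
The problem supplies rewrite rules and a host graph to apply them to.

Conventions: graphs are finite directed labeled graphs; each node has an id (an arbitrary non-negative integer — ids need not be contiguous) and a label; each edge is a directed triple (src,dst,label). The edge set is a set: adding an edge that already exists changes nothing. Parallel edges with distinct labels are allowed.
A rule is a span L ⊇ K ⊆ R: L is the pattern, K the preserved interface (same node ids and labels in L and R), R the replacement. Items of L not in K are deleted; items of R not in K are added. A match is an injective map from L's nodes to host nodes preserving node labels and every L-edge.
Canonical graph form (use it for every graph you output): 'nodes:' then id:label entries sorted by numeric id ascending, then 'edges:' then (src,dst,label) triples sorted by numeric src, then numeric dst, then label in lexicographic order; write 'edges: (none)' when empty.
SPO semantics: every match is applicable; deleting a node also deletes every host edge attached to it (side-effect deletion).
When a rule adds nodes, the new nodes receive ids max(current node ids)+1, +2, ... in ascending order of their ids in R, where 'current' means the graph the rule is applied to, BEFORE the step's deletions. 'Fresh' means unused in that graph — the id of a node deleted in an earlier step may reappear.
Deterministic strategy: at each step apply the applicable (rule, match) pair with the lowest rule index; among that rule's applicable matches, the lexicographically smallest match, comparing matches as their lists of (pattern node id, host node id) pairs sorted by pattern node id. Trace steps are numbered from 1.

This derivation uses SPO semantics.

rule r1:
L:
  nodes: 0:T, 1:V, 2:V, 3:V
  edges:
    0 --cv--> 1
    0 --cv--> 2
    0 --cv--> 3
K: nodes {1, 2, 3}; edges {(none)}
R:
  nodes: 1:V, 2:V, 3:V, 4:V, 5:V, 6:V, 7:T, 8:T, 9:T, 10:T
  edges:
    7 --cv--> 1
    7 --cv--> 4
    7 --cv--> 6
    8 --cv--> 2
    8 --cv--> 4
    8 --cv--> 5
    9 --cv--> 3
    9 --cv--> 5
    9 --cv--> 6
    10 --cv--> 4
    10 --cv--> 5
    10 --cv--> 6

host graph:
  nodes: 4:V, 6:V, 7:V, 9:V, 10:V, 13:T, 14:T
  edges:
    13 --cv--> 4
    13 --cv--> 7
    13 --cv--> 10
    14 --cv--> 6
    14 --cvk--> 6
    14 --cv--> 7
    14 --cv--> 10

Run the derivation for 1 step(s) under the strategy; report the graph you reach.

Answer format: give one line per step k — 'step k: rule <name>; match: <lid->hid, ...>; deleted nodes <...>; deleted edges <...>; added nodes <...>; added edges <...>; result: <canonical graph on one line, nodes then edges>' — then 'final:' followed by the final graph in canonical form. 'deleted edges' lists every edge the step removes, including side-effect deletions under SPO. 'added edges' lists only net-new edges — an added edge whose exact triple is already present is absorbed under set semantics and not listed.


step 1: rule r1; match: 0->13, 1->4, 2->7, 3->10; deleted nodes 13; deleted edges (13,4,cv); (13,7,cv); (13,10,cv); added nodes 15, 16, 17, 18, 19, 20, 21; added edges (18,4,cv); (18,15,cv); (18,17,cv); (19,7,cv); (19,15,cv); (19,16,cv); (20,10,cv); (20,16,cv); (20,17,cv); (21,15,cv); (21,16,cv); (21,17,cv); result: nodes: 4:V, 6:V, 7:V, 9:V, 10:V, 14:T, 15:V, 16:V, 17:V, 18:T, 19:T, 20:T, 21:T edges: (14,6,cv); (14,6,cvk); (14,7,cv); (14,10,cv); (18,4,cv); (18,15,cv); (18,17,cv); (19,7,cv); (19,15,cv); (19,16,cv); (20,10,cv); (20,16,cv); (20,17,cv); (21,15,cv); (21,16,cv); (21,17,cv)
final:
nodes: 4:V, 6:V, 7:V, 9:V, 10:V, 14:T, 15:V, 16:V, 17:V, 18:T, 19:T, 20:T, 21:T
edges: (14,6,cv); (14,6,cvk); (14,7,cv); (14,10,cv); (18,4,cv); (18,15,cv); (18,17,cv); (19,7,cv); (19,15,cv); (19,16,cv); (20,10,cv); (20,16,cv); (20,17,cv); (21,15,cv); (21,16,cv); (21,17,cv)
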